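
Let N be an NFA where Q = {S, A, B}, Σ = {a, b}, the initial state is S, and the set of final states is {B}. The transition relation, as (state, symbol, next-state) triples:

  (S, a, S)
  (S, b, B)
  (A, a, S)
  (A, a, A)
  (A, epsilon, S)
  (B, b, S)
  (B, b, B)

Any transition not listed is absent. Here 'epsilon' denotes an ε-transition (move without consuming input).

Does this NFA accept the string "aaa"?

No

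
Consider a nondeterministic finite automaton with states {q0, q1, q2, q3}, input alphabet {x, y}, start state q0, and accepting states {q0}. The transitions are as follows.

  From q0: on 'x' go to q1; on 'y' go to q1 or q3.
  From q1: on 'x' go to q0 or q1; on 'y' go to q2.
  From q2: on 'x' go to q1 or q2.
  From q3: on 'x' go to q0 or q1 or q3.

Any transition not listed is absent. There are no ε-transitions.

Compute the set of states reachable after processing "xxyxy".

Start in {q0}.
Read 'x': {q0} → {q1}.
Read 'x': {q1} → {q0, q1}.
Read 'y': {q0, q1} → {q1, q2, q3}.
Read 'x': {q1, q2, q3} → {q0, q1, q2, q3}.
Read 'y': {q0, q1, q2, q3} → {q1, q2, q3}.

{q1, q2, q3}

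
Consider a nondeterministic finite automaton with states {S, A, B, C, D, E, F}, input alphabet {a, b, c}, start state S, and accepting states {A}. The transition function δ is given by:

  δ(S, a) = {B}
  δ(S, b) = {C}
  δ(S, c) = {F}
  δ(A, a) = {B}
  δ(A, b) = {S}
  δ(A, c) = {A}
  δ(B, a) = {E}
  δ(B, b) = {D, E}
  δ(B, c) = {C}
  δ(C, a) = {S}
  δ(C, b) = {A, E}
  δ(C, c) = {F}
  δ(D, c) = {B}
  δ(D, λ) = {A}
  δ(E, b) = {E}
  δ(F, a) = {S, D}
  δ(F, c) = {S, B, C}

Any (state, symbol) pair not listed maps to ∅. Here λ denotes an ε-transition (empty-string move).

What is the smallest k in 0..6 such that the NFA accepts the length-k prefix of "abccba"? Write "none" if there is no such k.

2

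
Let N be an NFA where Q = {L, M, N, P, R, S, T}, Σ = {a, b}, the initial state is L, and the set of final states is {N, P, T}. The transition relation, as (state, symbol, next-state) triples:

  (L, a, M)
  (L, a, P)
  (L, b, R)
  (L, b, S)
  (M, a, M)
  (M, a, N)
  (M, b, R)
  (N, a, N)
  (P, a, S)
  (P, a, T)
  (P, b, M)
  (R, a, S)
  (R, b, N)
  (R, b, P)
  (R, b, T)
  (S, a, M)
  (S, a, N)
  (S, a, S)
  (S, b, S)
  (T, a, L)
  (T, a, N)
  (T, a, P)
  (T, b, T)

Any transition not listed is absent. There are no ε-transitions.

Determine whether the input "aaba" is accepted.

Start in {L}.
Read 'a': L→{M, P}; now {M, P}.
Read 'a': M→{M, N}, P→{S, T}; now {M, N, S, T}.
Read 'b': M→{R}, N→∅, S→{S}, T→{T}; now {R, S, T}.
Read 'a': R→{S}, S→{M, N, S}, T→{L, N, P}; now {L, M, N, P, S}.
The final set {L, M, N, P, S} contains the accepting states N, P.

Yes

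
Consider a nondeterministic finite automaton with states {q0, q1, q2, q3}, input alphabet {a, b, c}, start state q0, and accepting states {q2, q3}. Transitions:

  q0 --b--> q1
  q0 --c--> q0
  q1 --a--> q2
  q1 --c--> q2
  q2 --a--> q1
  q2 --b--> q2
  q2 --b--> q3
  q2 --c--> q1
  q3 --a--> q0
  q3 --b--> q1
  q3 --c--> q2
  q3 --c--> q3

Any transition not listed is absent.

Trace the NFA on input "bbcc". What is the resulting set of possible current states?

Start in {q0}.
Read 'b': q0→{q1}; now {q1}.
Read 'b': q1→∅; now ∅.
The set is empty and remains empty for the remaining 2 symbols.

∅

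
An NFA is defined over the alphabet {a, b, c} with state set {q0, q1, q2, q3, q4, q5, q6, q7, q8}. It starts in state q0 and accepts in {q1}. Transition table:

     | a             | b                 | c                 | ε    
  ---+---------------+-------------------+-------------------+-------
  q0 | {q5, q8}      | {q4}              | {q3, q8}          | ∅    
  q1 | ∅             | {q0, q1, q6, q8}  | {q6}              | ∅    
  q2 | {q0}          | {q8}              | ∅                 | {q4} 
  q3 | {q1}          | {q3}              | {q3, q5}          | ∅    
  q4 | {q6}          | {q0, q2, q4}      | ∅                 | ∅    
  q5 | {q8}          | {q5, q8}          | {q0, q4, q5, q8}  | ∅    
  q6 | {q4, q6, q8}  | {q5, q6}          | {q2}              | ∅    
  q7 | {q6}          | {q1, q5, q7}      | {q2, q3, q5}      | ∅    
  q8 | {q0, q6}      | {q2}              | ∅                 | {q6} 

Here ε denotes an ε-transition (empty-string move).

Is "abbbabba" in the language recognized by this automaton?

No

Start in {q0}.
Read 'a': q0→{q5, q8}; union {q5, q8}; ε-closure = {q5, q6, q8}.
Read 'b': q5→{q5, q8}, q6→{q5, q6}, q8→{q2}; union {q2, q5, q6, q8}; ε-closure = {q2, q4, q5, q6, q8}.
Read 'b': q2→{q8}, q4→{q0, q2, q4}, q5→{q5, q8}, q6→{q5, q6}, q8→{q2}; now {q0, q2, q4, q5, q6, q8}.
Read 'b': q0→{q4}, q2→{q8}, q4→{q0, q2, q4}, q5→{q5, q8}, q6→{q5, q6}, q8→{q2}; now {q0, q2, q4, q5, q6, q8}.
Read 'a': q0→{q5, q8}, q2→{q0}, q4→{q6}, q5→{q8}, q6→{q4, q6, q8}, q8→{q0, q6}; now {q0, q4, q5, q6, q8}.
Read 'b': q0→{q4}, q4→{q0, q2, q4}, q5→{q5, q8}, q6→{q5, q6}, q8→{q2}; now {q0, q2, q4, q5, q6, q8}.
Read 'b': q0→{q4}, q2→{q8}, q4→{q0, q2, q4}, q5→{q5, q8}, q6→{q5, q6}, q8→{q2}; now {q0, q2, q4, q5, q6, q8}.
Read 'a': q0→{q5, q8}, q2→{q0}, q4→{q6}, q5→{q8}, q6→{q4, q6, q8}, q8→{q0, q6}; now {q0, q4, q5, q6, q8}.
The final set {q0, q4, q5, q6, q8} contains no accepting state.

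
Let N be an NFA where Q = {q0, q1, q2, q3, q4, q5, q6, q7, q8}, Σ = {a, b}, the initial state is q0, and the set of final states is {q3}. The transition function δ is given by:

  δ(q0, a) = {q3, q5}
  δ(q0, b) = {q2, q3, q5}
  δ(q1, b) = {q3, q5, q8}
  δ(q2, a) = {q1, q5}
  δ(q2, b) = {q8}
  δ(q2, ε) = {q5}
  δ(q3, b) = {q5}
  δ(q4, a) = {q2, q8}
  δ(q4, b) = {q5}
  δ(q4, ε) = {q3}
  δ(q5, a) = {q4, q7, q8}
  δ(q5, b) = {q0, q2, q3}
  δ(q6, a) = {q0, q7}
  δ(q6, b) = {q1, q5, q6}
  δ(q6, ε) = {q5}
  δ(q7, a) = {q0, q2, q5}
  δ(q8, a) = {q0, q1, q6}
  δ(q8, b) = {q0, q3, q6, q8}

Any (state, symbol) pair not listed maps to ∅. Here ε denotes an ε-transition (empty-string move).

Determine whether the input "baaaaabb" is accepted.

Yes

Start in {q0}.
Read 'b': q0→{q2, q3, q5}; now {q2, q3, q5}.
Read 'a': q2→{q1, q5}, q3→∅, q5→{q4, q7, q8}; union {q1, q4, q5, q7, q8}; ε-closure = {q1, q3, q4, q5, q7, q8}.
Read 'a': q1→∅, q3→∅, q4→{q2, q8}, q5→{q4, q7, q8}, q7→{q0, q2, q5}, q8→{q0, q1, q6}; union {q0, q1, q2, q4, q5, q6, q7, q8}; ε-closure = {q0, q1, q2, q3, q4, q5, q6, q7, q8}.
Read 'a': q0→{q3, q5}, q1→∅, q2→{q1, q5}, q3→∅, q4→{q2, q8}, q5→{q4, q7, q8}, q6→{q0, q7}, q7→{q0, q2, q5}, q8→{q0, q1, q6}; now {q0, q1, q2, q3, q4, q5, q6, q7, q8}.
Read 'a': q0→{q3, q5}, q1→∅, q2→{q1, q5}, q3→∅, q4→{q2, q8}, q5→{q4, q7, q8}, q6→{q0, q7}, q7→{q0, q2, q5}, q8→{q0, q1, q6}; now {q0, q1, q2, q3, q4, q5, q6, q7, q8}.
Read 'a': q0→{q3, q5}, q1→∅, q2→{q1, q5}, q3→∅, q4→{q2, q8}, q5→{q4, q7, q8}, q6→{q0, q7}, q7→{q0, q2, q5}, q8→{q0, q1, q6}; now {q0, q1, q2, q3, q4, q5, q6, q7, q8}.
Read 'b': q0→{q2, q3, q5}, q1→{q3, q5, q8}, q2→{q8}, q3→{q5}, q4→{q5}, q5→{q0, q2, q3}, q6→{q1, q5, q6}, q7→∅, q8→{q0, q3, q6, q8}; now {q0, q1, q2, q3, q5, q6, q8}.
Read 'b': q0→{q2, q3, q5}, q1→{q3, q5, q8}, q2→{q8}, q3→{q5}, q5→{q0, q2, q3}, q6→{q1, q5, q6}, q8→{q0, q3, q6, q8}; now {q0, q1, q2, q3, q5, q6, q8}.
The final set {q0, q1, q2, q3, q5, q6, q8} contains the accepting state q3.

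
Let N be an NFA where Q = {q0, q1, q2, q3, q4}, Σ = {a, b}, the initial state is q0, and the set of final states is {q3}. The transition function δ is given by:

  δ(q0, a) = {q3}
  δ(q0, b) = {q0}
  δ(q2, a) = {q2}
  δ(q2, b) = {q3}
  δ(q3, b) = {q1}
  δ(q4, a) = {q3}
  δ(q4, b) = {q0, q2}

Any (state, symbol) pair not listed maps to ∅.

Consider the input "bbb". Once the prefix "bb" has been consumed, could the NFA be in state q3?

Start in {q0}.
Read 'b': {q0} → {q0}.
Read 'b': {q0} → {q0}.
State q3 is not in {q0}.

No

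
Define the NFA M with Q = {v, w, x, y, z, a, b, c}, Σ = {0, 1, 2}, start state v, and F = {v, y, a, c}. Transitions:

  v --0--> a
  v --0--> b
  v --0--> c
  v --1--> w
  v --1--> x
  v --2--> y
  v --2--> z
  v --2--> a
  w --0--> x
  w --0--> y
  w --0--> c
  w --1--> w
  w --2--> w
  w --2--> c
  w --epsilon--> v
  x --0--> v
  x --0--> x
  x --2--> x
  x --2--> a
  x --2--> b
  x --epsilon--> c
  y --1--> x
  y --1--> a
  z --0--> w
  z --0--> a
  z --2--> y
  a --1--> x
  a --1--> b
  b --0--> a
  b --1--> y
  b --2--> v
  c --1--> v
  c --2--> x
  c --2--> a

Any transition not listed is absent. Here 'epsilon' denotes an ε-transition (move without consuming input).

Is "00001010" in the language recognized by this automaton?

Start in {v}.
Read '0': v→{a, b, c}; now {a, b, c}.
Read '0': a→∅, b→{a}, c→∅; now {a}.
Read '0': a→∅; now ∅.
The set is empty and remains empty for the remaining 5 symbols.
The final set ∅ contains no accepting state.

No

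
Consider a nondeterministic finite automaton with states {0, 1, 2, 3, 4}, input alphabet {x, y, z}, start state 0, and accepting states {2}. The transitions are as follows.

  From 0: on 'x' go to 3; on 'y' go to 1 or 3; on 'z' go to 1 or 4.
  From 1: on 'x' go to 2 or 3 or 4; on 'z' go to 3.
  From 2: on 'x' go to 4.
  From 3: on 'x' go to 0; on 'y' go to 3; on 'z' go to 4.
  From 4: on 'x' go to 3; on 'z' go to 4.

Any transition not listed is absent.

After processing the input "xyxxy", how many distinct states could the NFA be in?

Start in {0}.
Read 'x': {0} → {3}.
Read 'y': {3} → {3}.
Read 'x': {3} → {0}.
Read 'x': {0} → {3}.
Read 'y': {3} → {3}.
That set has 1 state.

1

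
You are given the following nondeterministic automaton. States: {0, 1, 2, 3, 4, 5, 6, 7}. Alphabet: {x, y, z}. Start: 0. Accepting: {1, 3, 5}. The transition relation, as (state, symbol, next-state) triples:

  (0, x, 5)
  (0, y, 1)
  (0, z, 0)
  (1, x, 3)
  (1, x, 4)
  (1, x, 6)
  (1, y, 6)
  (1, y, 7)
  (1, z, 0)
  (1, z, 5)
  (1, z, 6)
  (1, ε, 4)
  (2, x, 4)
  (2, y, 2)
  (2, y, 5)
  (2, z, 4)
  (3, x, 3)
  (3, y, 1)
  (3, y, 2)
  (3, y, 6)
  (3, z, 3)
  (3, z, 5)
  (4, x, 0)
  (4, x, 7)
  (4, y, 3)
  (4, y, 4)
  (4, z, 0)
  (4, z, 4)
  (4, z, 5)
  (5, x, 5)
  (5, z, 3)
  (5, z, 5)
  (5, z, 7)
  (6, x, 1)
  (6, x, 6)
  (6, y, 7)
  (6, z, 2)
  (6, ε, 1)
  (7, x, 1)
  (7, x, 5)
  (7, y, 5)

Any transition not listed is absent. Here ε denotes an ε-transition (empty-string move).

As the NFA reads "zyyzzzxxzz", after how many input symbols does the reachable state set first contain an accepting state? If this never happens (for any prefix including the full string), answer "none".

2

Start in {0}.
Read 'z': {0} → {0}.
Read 'y': {0} → {1, 4}.
None of the earlier sets intersect F, but {1, 4} does.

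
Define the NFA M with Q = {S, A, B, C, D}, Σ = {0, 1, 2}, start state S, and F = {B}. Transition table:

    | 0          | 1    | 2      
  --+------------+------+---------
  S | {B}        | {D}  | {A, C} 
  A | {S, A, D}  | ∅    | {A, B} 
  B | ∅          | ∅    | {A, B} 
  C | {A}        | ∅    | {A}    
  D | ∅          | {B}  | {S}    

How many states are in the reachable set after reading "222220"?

Start in {S}.
Read '2': S→{A, C}; now {A, C}.
Read '2': A→{A, B}, C→{A}; now {A, B}.
Read '2': A→{A, B}, B→{A, B}; now {A, B}.
Read '2': A→{A, B}, B→{A, B}; now {A, B}.
Read '2': A→{A, B}, B→{A, B}; now {A, B}.
Read '0': A→{S, A, D}, B→∅; now {S, A, D}.
That set has 3 states.

3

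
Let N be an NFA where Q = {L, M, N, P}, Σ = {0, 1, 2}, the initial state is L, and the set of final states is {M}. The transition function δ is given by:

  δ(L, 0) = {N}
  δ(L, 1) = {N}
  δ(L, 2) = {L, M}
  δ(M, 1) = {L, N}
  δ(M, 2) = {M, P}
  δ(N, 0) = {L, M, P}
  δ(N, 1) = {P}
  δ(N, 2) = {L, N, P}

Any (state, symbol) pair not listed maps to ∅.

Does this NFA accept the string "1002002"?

Start in {L}.
Read '1': L→{N}; now {N}.
Read '0': N→{L, M, P}; now {L, M, P}.
Read '0': L→{N}, M→∅, P→∅; now {N}.
Read '2': N→{L, N, P}; now {L, N, P}.
Read '0': L→{N}, N→{L, M, P}, P→∅; now {L, M, N, P}.
Read '0': L→{N}, M→∅, N→{L, M, P}, P→∅; now {L, M, N, P}.
Read '2': L→{L, M}, M→{M, P}, N→{L, N, P}, P→∅; now {L, M, N, P}.
The final set {L, M, N, P} contains the accepting state M.

Yes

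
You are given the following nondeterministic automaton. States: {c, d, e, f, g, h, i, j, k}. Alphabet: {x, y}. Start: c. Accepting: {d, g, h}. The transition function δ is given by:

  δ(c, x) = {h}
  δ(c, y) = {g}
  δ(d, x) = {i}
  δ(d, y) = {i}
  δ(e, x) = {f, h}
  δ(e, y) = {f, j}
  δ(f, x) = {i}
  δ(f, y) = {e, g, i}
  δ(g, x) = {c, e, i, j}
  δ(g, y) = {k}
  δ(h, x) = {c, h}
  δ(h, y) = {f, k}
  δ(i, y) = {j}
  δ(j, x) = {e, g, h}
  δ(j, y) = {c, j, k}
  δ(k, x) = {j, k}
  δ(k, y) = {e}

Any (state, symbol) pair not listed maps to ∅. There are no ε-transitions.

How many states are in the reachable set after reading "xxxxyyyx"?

Start in {c}.
Read 'x': c→{h}; now {h}.
Read 'x': h→{c, h}; now {c, h}.
Read 'x': c→{h}, h→{c, h}; now {c, h}.
Read 'x': c→{h}, h→{c, h}; now {c, h}.
Read 'y': c→{g}, h→{f, k}; now {f, g, k}.
Read 'y': f→{e, g, i}, g→{k}, k→{e}; now {e, g, i, k}.
Read 'y': e→{f, j}, g→{k}, i→{j}, k→{e}; now {e, f, j, k}.
Read 'x': e→{f, h}, f→{i}, j→{e, g, h}, k→{j, k}; now {e, f, g, h, i, j, k}.
That set has 7 states.

7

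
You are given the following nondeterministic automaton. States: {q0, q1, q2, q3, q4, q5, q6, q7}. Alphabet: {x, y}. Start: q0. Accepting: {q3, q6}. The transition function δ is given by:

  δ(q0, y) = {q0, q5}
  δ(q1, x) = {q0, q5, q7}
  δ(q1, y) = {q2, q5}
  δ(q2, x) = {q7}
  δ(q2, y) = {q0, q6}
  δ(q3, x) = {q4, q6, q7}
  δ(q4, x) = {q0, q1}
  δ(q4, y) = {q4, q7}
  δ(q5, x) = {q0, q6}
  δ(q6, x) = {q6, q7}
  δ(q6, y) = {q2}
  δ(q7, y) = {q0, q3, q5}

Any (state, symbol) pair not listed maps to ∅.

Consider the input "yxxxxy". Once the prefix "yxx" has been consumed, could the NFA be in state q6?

Yes

Start in {q0}.
Read 'y': {q0} → {q0, q5}.
Read 'x': {q0, q5} → {q0, q6}.
Read 'x': {q0, q6} → {q6, q7}.
State q6 is in {q6, q7}.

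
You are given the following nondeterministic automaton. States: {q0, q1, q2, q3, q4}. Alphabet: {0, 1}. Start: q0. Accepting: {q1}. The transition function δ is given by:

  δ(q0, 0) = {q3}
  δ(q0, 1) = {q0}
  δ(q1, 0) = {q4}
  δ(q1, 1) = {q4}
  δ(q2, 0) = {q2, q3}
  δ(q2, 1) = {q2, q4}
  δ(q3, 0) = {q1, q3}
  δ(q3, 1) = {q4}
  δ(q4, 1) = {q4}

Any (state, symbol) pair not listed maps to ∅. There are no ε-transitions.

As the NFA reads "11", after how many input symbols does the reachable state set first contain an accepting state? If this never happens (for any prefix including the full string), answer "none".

none

Start in {q0}.
Read '1': q0→{q0}; now {q0}.
Read '1': q0→{q0}; now {q0}.
No reachable set along the way intersects F.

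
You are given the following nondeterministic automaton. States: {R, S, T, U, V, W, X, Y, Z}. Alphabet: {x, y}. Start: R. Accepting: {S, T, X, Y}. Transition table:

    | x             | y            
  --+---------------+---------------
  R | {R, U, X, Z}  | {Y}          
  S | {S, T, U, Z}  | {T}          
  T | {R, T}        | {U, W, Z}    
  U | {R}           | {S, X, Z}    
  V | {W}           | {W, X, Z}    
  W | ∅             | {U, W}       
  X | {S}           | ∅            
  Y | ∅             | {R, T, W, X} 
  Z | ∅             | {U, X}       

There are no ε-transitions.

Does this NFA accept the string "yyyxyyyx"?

Start in {R}.
Read 'y': {R} → {Y}.
Read 'y': {Y} → {R, T, W, X}.
Read 'y': {R, T, W, X} → {U, W, Y, Z}.
Read 'x': {U, W, Y, Z} → {R}.
Read 'y': {R} → {Y}.
Read 'y': {Y} → {R, T, W, X}.
Read 'y': {R, T, W, X} → {U, W, Y, Z}.
Read 'x': {U, W, Y, Z} → {R}.
The final set {R} contains no accepting state.

No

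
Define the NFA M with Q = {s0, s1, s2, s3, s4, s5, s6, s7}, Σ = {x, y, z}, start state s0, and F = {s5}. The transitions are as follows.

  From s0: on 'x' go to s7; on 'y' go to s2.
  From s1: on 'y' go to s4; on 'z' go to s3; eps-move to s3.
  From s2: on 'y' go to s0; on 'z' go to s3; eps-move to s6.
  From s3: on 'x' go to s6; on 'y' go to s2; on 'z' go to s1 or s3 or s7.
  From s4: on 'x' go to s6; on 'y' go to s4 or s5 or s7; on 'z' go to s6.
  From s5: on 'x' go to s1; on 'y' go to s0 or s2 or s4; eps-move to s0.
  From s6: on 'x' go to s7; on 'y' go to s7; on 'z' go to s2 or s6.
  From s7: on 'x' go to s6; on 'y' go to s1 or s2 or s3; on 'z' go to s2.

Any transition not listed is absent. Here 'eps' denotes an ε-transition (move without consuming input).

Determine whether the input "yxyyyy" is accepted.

Yes

Start in {s0}.
Read 'y': {s0} → {s2, s6}.
Read 'x': {s2, s6} → {s7}.
Read 'y': {s7} → {s1, s2, s3, s6}.
Read 'y': {s1, s2, s3, s6} → {s0, s2, s4, s6, s7}.
Read 'y': {s0, s2, s4, s6, s7} → {s0, s1, s2, s3, s4, s5, s6, s7}.
Read 'y': {s0, s1, s2, s3, s4, s5, s6, s7} → {s0, s1, s2, s3, s4, s5, s6, s7}.
The final set {s0, s1, s2, s3, s4, s5, s6, s7} contains the accepting state s5.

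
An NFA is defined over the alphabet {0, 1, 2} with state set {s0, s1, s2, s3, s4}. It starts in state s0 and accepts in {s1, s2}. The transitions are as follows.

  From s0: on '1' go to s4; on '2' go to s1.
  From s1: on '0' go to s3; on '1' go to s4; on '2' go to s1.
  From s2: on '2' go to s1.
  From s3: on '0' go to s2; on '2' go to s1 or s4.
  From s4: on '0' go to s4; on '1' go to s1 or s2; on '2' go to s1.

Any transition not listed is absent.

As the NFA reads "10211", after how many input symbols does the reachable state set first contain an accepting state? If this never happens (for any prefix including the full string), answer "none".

Start in {s0}.
Read '1': {s0} → {s4}.
Read '0': {s4} → {s4}.
Read '2': {s4} → {s1}.
None of the earlier sets intersect F, but {s1} does.

3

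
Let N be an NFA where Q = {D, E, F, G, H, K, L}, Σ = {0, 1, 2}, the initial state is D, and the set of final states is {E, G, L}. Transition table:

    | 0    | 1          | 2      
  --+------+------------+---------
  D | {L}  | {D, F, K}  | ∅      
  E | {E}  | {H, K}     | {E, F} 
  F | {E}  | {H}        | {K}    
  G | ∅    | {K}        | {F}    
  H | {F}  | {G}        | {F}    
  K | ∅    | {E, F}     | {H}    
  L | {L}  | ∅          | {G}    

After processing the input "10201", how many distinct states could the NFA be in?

2

Start in {D}.
Read '1': D→{D, F, K}; now {D, F, K}.
Read '0': D→{L}, F→{E}, K→∅; now {E, L}.
Read '2': E→{E, F}, L→{G}; now {E, F, G}.
Read '0': E→{E}, F→{E}, G→∅; now {E}.
Read '1': E→{H, K}; now {H, K}.
That set has 2 states.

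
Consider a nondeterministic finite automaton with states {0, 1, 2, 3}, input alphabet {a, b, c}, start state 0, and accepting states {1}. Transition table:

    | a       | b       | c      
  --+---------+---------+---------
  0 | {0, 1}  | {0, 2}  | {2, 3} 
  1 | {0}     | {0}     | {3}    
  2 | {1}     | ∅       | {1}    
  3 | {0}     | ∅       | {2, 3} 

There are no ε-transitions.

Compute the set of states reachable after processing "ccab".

{0, 2}

Start in {0}.
Read 'c': 0→{2, 3}; now {2, 3}.
Read 'c': 2→{1}, 3→{2, 3}; now {1, 2, 3}.
Read 'a': 1→{0}, 2→{1}, 3→{0}; now {0, 1}.
Read 'b': 0→{0, 2}, 1→{0}; now {0, 2}.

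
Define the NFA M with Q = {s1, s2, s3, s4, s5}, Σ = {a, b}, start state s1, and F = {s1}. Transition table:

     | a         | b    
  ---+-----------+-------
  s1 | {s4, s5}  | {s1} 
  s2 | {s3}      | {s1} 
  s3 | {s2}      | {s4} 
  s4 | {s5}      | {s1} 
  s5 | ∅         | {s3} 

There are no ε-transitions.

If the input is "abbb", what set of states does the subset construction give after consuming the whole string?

{s1}

Start in {s1}.
Read 'a': s1→{s4, s5}; now {s4, s5}.
Read 'b': s4→{s1}, s5→{s3}; now {s1, s3}.
Read 'b': s1→{s1}, s3→{s4}; now {s1, s4}.
Read 'b': s1→{s1}, s4→{s1}; now {s1}.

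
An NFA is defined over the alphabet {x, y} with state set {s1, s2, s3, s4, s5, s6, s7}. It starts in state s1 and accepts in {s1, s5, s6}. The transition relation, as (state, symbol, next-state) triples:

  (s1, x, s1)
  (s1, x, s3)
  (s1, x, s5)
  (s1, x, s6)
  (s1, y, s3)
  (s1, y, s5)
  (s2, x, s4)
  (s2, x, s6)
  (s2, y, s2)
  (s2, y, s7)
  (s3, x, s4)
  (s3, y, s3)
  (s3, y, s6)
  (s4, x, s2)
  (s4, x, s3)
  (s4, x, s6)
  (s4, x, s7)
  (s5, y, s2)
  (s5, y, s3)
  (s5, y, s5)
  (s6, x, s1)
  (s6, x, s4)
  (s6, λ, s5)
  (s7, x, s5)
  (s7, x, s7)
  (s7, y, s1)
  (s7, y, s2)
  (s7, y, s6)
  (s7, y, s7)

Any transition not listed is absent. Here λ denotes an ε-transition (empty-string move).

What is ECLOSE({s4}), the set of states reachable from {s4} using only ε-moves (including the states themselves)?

Begin with {s4}.
No ε-moves leave this set, so the closure equals the set itself.

{s4}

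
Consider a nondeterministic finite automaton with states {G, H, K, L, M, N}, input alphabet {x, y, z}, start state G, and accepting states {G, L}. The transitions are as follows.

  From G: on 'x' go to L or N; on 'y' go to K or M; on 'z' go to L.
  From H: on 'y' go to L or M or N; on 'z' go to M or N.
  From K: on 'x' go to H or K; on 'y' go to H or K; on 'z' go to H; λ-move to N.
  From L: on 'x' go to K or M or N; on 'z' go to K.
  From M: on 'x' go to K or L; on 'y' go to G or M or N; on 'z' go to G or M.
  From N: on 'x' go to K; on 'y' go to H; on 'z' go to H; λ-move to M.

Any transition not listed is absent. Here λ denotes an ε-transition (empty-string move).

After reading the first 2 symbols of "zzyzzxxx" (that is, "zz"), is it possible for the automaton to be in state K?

Yes

Start in {G}.
Read 'z': G→{L}; now {L}.
Read 'z': L→{K}; union {K}; ε-closure = {K, M, N}.
State K is in {K, M, N}.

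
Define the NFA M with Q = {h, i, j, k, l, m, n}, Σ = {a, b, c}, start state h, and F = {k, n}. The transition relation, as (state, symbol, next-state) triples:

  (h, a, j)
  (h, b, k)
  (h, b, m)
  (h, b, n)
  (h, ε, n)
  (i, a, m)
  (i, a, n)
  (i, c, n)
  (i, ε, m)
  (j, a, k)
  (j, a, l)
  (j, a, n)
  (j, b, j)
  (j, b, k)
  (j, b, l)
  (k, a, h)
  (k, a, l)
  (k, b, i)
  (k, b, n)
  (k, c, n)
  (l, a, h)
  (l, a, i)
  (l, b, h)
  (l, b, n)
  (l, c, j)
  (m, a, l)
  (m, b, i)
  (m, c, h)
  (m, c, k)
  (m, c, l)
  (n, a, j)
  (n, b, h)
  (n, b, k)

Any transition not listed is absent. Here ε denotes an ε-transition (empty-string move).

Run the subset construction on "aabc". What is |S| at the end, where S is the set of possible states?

4

Start: ε-closure({h}) = {h, n}.
Read 'a': {h, n} → {j}.
Read 'a': {j} → {k, l, n}.
Read 'b': {k, l, n} → {h, i, k, m, n}.
Read 'c': {h, i, k, m, n} → {h, k, l, n}.
That set has 4 states.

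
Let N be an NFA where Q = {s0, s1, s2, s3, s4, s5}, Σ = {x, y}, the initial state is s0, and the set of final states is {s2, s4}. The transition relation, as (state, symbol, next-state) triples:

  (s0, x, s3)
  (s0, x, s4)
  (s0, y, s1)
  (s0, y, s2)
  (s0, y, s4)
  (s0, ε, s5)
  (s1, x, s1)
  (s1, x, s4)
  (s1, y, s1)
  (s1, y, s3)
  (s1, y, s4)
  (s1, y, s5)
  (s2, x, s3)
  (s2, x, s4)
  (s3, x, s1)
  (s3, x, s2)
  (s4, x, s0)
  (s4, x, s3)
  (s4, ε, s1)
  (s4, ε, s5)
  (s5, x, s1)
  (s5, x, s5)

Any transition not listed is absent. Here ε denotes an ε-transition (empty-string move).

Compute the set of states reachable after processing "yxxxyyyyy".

{s1, s3, s4, s5}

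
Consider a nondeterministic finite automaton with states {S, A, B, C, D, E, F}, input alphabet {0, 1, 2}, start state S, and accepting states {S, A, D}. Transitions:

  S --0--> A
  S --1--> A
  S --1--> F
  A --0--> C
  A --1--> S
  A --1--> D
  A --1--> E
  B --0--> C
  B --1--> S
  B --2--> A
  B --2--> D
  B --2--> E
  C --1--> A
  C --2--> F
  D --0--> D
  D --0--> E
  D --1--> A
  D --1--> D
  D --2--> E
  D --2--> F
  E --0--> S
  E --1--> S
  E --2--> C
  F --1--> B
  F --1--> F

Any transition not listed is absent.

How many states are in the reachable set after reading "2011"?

Start in {S}.
Read '2': {S} → ∅.
The set is empty and remains empty for the remaining 3 symbols.
That set has 0 states.

0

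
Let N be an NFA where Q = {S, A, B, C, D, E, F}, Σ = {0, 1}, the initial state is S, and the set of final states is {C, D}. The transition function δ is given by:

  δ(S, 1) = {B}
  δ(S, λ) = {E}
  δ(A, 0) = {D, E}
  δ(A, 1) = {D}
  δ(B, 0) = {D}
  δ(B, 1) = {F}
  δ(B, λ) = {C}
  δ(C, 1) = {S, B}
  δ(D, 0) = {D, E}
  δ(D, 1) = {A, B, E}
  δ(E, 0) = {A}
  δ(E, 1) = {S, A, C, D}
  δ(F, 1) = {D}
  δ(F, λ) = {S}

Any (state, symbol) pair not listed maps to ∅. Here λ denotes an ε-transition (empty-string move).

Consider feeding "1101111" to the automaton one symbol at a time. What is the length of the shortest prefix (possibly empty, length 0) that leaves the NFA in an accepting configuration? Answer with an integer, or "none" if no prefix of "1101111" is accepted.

1

Start: ε-closure({S}) = {S, E}.
Read '1': {S, E} → {S, A, B, C, D, E}.
None of the earlier sets intersect F, but {S, A, B, C, D, E} does.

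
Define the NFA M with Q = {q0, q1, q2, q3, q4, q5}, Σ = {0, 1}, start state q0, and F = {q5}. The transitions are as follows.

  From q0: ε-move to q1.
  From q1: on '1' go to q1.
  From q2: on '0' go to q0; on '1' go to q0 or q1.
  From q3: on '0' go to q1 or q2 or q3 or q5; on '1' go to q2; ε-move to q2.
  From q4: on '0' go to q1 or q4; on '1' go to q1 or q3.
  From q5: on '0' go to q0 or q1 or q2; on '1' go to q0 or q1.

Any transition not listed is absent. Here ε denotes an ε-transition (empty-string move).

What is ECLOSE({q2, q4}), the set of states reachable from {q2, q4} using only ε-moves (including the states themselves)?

Begin with {q2, q4}.
No ε-moves leave this set, so the closure equals the set itself.

{q2, q4}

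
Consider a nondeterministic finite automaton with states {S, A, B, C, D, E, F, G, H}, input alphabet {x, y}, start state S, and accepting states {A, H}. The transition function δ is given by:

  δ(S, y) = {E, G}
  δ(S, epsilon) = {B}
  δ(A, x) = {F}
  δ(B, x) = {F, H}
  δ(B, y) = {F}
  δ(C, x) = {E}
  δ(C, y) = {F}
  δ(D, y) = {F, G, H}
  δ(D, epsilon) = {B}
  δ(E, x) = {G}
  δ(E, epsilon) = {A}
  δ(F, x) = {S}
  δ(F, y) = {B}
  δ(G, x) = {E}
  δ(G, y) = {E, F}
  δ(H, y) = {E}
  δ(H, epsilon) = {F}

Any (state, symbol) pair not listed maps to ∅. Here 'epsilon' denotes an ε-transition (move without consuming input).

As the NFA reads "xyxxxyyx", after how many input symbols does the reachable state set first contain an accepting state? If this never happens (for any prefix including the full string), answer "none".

1

Start: ε-closure({S}) = {S, B}.
Read 'x': {S, B} → {F, H}.
None of the earlier sets intersect F, but {F, H} does.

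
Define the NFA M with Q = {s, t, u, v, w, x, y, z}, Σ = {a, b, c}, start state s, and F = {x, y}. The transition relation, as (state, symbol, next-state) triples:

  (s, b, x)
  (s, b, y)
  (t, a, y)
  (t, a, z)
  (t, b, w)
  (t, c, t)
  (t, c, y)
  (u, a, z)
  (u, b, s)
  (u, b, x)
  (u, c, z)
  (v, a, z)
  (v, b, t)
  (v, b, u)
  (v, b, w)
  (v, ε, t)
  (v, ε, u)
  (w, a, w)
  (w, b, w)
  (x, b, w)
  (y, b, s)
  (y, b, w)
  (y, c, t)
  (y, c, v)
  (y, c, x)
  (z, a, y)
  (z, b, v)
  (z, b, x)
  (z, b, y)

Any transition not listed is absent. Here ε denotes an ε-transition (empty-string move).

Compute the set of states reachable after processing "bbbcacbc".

{t, y, z}

Start in {s}.
Read 'b': {s} → {x, y}.
Read 'b': {x, y} → {s, w}.
Read 'b': {s, w} → {w, x, y}.
Read 'c': {w, x, y} → {t, u, v, x}.
Read 'a': {t, u, v, x} → {y, z}.
Read 'c': {y, z} → {t, u, v, x}.
Read 'b': {t, u, v, x} → {s, t, u, w, x}.
Read 'c': {s, t, u, w, x} → {t, y, z}.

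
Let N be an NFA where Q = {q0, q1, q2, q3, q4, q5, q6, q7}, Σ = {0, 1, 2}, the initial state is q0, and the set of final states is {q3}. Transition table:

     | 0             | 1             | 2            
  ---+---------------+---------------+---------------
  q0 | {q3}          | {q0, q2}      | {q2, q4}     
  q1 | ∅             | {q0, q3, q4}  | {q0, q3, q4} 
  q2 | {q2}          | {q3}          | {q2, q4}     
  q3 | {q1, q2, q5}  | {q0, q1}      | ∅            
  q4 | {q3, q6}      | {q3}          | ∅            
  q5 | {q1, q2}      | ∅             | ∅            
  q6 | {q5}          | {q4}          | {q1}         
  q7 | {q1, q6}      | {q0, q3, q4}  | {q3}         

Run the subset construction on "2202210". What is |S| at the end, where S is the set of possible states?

4

Start in {q0}.
Read '2': q0→{q2, q4}; now {q2, q4}.
Read '2': q2→{q2, q4}, q4→∅; now {q2, q4}.
Read '0': q2→{q2}, q4→{q3, q6}; now {q2, q3, q6}.
Read '2': q2→{q2, q4}, q3→∅, q6→{q1}; now {q1, q2, q4}.
Read '2': q1→{q0, q3, q4}, q2→{q2, q4}, q4→∅; now {q0, q2, q3, q4}.
Read '1': q0→{q0, q2}, q2→{q3}, q3→{q0, q1}, q4→{q3}; now {q0, q1, q2, q3}.
Read '0': q0→{q3}, q1→∅, q2→{q2}, q3→{q1, q2, q5}; now {q1, q2, q3, q5}.
That set has 4 states.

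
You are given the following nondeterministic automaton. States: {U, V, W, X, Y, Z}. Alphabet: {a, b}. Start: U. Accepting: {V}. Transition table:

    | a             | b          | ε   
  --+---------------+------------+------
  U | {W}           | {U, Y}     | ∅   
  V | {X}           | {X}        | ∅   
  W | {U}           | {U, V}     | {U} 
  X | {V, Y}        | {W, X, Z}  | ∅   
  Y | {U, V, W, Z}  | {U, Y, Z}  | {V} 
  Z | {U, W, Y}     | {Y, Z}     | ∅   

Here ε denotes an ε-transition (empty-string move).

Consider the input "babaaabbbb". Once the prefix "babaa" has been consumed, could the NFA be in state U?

Yes

Start in {U}.
Read 'b': U→{U, Y}; union {U, Y}; ε-closure = {U, V, Y}.
Read 'a': U→{W}, V→{X}, Y→{U, V, W, Z}; now {U, V, W, X, Z}.
Read 'b': U→{U, Y}, V→{X}, W→{U, V}, X→{W, X, Z}, Z→{Y, Z}; now {U, V, W, X, Y, Z}.
Read 'a': U→{W}, V→{X}, W→{U}, X→{V, Y}, Y→{U, V, W, Z}, Z→{U, W, Y}; now {U, V, W, X, Y, Z}.
Read 'a': U→{W}, V→{X}, W→{U}, X→{V, Y}, Y→{U, V, W, Z}, Z→{U, W, Y}; now {U, V, W, X, Y, Z}.
State U is in {U, V, W, X, Y, Z}.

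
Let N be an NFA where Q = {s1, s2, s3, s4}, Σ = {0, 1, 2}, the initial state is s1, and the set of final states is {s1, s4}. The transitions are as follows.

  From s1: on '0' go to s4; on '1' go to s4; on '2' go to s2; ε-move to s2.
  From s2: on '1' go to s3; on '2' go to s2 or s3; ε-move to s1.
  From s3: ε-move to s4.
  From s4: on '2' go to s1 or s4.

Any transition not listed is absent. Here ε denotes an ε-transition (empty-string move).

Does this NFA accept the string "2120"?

Yes

Start: ε-closure({s1}) = {s1, s2}.
Read '2': {s1, s2} → {s1, s2, s3, s4}.
Read '1': {s1, s2, s3, s4} → {s3, s4}.
Read '2': {s3, s4} → {s1, s2, s4}.
Read '0': {s1, s2, s4} → {s4}.
The final set {s4} contains the accepting state s4.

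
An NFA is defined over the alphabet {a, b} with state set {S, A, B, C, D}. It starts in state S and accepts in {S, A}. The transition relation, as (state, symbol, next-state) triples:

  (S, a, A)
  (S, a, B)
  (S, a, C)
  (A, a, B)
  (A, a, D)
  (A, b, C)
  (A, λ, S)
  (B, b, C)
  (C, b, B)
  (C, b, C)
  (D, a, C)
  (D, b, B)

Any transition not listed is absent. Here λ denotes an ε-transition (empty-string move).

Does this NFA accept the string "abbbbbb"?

No

Start in {S}.
Read 'a': S→{A, B, C}; union {A, B, C}; ε-closure = {S, A, B, C}.
Read 'b': S→∅, A→{C}, B→{C}, C→{B, C}; now {B, C}.
Read 'b': B→{C}, C→{B, C}; now {B, C}.
Read 'b': B→{C}, C→{B, C}; now {B, C}.
Read 'b': B→{C}, C→{B, C}; now {B, C}.
Read 'b': B→{C}, C→{B, C}; now {B, C}.
Read 'b': B→{C}, C→{B, C}; now {B, C}.
The final set {B, C} contains no accepting state.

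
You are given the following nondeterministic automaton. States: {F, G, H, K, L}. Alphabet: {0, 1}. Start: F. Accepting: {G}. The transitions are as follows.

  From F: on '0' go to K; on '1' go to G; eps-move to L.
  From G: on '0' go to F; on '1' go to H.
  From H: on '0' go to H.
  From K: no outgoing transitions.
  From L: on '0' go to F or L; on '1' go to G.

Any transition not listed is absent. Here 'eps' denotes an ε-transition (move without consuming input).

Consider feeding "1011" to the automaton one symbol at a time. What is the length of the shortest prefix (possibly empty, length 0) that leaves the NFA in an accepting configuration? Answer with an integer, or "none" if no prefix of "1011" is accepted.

1

Start: ε-closure({F}) = {F, L}.
Read '1': {F, L} → {G}.
None of the earlier sets intersect F, but {G} does.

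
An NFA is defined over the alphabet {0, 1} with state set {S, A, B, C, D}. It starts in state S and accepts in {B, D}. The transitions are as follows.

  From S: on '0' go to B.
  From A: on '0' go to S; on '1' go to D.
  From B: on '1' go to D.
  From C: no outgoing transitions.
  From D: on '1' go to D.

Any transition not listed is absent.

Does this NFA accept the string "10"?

Start in {S}.
Read '1': S→∅; now ∅.
The set is empty and remains empty for the remaining 1 symbol.
The final set ∅ contains no accepting state.

No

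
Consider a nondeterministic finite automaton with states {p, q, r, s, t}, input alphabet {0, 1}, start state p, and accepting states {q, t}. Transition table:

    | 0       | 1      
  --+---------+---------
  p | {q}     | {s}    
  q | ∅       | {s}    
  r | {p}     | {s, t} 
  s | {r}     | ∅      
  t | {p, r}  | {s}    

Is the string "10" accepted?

No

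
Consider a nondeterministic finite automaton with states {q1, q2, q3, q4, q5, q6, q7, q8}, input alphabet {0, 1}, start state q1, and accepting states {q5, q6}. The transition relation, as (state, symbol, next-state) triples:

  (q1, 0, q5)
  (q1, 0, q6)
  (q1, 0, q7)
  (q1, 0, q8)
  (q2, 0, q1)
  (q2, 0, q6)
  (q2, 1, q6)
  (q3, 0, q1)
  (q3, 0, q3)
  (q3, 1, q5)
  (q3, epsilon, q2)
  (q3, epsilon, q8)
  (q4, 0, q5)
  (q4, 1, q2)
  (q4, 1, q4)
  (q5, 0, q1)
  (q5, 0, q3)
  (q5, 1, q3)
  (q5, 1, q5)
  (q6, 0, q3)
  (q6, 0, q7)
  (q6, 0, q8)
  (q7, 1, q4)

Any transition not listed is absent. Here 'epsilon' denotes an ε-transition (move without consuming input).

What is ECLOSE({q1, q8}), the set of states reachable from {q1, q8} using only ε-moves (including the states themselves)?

{q1, q8}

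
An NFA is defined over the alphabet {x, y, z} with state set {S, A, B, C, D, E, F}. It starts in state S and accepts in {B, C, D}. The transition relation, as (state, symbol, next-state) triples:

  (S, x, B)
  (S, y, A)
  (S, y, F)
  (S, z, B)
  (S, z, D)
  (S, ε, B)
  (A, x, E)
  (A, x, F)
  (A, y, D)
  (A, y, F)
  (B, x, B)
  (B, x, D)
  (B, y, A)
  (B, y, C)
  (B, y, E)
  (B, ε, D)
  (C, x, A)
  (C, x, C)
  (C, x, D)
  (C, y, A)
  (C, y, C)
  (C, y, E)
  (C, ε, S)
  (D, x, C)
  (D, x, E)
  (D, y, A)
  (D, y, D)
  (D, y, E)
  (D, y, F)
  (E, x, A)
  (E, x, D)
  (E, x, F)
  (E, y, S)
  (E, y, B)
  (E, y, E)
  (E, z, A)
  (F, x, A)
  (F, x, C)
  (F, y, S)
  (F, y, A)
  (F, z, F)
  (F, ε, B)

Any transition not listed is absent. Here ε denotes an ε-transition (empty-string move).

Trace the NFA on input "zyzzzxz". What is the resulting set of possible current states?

{A, B, D}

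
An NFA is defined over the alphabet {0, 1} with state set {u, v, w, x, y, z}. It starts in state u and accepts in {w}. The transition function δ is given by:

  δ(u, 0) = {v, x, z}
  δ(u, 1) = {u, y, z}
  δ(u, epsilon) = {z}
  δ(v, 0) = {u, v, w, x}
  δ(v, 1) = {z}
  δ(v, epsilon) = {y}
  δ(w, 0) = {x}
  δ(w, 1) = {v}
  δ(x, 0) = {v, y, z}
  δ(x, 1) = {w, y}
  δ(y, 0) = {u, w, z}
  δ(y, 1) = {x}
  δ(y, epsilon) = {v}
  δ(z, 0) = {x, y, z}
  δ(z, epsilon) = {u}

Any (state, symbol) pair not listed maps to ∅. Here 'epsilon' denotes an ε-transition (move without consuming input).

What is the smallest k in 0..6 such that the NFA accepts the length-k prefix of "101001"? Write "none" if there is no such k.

Start: ε-closure({u}) = {u, z}.
Read '1': {u, z} → {u, v, y, z}.
Read '0': {u, v, y, z} → {u, v, w, x, y, z}.
None of the earlier sets intersect F, but {u, v, w, x, y, z} does.

2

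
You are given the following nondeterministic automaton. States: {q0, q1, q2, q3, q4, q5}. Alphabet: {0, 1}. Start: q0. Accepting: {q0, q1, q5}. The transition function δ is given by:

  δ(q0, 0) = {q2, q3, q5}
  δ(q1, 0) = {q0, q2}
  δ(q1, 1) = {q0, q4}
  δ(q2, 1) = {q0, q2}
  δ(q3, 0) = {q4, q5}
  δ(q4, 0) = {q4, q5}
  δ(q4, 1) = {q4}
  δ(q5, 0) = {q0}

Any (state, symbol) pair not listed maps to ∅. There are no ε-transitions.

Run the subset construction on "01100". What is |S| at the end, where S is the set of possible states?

3

Start in {q0}.
Read '0': {q0} → {q2, q3, q5}.
Read '1': {q2, q3, q5} → {q0, q2}.
Read '1': {q0, q2} → {q0, q2}.
Read '0': {q0, q2} → {q2, q3, q5}.
Read '0': {q2, q3, q5} → {q0, q4, q5}.
That set has 3 states.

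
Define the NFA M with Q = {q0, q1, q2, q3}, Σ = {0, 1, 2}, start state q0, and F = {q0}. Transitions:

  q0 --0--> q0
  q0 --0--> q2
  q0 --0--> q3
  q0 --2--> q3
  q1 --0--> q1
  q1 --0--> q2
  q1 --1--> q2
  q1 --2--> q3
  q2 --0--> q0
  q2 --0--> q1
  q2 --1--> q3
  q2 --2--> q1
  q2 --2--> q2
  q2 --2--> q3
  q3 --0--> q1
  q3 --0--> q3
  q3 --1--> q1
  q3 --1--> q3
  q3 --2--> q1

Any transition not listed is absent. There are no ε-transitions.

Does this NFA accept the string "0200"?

Start in {q0}.
Read '0': {q0} → {q0, q2, q3}.
Read '2': {q0, q2, q3} → {q1, q2, q3}.
Read '0': {q1, q2, q3} → {q0, q1, q2, q3}.
Read '0': {q0, q1, q2, q3} → {q0, q1, q2, q3}.
The final set {q0, q1, q2, q3} contains the accepting state q0.

Yes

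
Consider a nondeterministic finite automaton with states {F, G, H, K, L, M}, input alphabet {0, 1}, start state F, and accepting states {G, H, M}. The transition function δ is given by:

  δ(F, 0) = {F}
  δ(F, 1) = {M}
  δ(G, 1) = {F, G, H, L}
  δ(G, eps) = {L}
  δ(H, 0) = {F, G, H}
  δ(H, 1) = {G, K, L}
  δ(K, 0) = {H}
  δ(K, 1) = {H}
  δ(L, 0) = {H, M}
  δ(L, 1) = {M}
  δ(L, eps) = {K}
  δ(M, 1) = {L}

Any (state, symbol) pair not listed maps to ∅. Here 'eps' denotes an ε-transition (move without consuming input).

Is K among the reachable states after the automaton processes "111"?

Start in {F}.
Read '1': F→{M}; now {M}.
Read '1': M→{L}; union {L}; ε-closure = {K, L}.
Read '1': K→{H}, L→{M}; now {H, M}.
State K is not in {H, M}.

No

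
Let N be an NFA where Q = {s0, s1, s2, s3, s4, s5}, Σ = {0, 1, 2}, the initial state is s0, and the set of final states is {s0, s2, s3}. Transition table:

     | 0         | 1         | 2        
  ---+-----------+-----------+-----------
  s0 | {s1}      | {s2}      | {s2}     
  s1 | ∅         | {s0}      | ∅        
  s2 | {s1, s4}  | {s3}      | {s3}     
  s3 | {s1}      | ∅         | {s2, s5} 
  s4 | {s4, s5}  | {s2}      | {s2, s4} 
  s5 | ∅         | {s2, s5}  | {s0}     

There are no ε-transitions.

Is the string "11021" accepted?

No

Start in {s0}.
Read '1': s0→{s2}; now {s2}.
Read '1': s2→{s3}; now {s3}.
Read '0': s3→{s1}; now {s1}.
Read '2': s1→∅; now ∅.
The set is empty and remains empty for the remaining 1 symbol.
The final set ∅ contains no accepting state.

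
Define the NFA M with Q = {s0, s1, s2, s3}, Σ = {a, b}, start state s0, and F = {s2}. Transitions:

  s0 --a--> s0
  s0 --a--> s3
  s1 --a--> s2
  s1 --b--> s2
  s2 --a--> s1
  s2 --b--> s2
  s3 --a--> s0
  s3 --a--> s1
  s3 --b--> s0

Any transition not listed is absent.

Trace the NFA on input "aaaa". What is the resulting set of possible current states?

Start in {s0}.
Read 'a': {s0} → {s0, s3}.
Read 'a': {s0, s3} → {s0, s1, s3}.
Read 'a': {s0, s1, s3} → {s0, s1, s2, s3}.
Read 'a': {s0, s1, s2, s3} → {s0, s1, s2, s3}.

{s0, s1, s2, s3}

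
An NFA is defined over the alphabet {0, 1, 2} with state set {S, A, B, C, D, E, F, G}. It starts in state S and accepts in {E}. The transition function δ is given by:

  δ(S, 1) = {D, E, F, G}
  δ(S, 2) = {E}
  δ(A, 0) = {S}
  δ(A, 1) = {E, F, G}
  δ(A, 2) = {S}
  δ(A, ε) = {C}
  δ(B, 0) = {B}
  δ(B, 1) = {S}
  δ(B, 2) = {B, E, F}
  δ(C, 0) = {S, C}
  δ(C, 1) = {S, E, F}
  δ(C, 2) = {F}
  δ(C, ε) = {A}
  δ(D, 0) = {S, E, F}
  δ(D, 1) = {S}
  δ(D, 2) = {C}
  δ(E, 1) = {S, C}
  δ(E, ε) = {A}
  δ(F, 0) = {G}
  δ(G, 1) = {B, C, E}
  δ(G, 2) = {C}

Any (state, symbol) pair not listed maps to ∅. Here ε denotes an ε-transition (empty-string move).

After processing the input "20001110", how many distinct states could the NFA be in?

7

Start in {S}.
Read '2': S→{E}; union {E}; ε-closure = {A, C, E}.
Read '0': A→{S}, C→{S, C}, E→∅; union {S, C}; ε-closure = {S, A, C}.
Read '0': S→∅, A→{S}, C→{S, C}; union {S, C}; ε-closure = {S, A, C}.
Read '0': S→∅, A→{S}, C→{S, C}; union {S, C}; ε-closure = {S, A, C}.
Read '1': S→{D, E, F, G}, A→{E, F, G}, C→{S, E, F}; union {S, D, E, F, G}; ε-closure = {S, A, C, D, E, F, G}.
Read '1': S→{D, E, F, G}, A→{E, F, G}, C→{S, E, F}, D→{S}, E→{S, C}, F→∅, G→{B, C, E}; union {S, B, C, D, E, F, G}; ε-closure = {S, A, B, C, D, E, F, G}.
Read '1': S→{D, E, F, G}, A→{E, F, G}, B→{S}, C→{S, E, F}, D→{S}, E→{S, C}, F→∅, G→{B, C, E}; union {S, B, C, D, E, F, G}; ε-closure = {S, A, B, C, D, E, F, G}.
Read '0': S→∅, A→{S}, B→{B}, C→{S, C}, D→{S, E, F}, E→∅, F→{G}, G→∅; union {S, B, C, E, F, G}; ε-closure = {S, A, B, C, E, F, G}.
That set has 7 states.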